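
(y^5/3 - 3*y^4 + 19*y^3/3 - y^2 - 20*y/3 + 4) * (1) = y^5/3 - 3*y^4 + 19*y^3/3 - y^2 - 20*y/3 + 4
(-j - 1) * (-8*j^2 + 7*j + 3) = 8*j^3 + j^2 - 10*j - 3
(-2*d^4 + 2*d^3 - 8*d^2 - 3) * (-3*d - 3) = 6*d^5 + 18*d^3 + 24*d^2 + 9*d + 9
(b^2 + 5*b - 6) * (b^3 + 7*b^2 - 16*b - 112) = b^5 + 12*b^4 + 13*b^3 - 234*b^2 - 464*b + 672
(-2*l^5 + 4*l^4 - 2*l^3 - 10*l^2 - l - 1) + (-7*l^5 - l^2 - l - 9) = -9*l^5 + 4*l^4 - 2*l^3 - 11*l^2 - 2*l - 10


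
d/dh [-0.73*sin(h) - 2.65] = -0.73*cos(h)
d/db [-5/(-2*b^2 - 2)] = -5*b/(b^2 + 1)^2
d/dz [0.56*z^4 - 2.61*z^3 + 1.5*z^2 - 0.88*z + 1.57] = 2.24*z^3 - 7.83*z^2 + 3.0*z - 0.88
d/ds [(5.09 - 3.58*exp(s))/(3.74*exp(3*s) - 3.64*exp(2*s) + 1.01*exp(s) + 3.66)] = (26.7784*exp(3*s) - 70.141*exp(2*s) + 37.0552*exp(s) - 18.2437)*exp(s)/(13.9876*exp(6*s) - 27.2272*exp(5*s) + 20.8044*exp(4*s) + 20.024*exp(3*s) - 25.6247*exp(2*s) + 7.3932*exp(s) + 13.3956)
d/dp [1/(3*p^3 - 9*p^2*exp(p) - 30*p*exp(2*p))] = (p^2*exp(p) - p^2 + 20*p*exp(2*p)/3 + 2*p*exp(p) + 10*exp(2*p)/3)/(p^2*(-p^2 + 3*p*exp(p) + 10*exp(2*p))^2)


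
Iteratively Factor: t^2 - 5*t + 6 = (t - 2)*(t - 3)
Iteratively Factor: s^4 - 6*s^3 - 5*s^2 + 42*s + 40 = (s + 1)*(s^3 - 7*s^2 + 2*s + 40) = (s - 4)*(s + 1)*(s^2 - 3*s - 10) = (s - 5)*(s - 4)*(s + 1)*(s + 2)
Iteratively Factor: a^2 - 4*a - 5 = (a - 5)*(a + 1)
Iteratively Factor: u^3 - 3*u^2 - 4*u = (u)*(u^2 - 3*u - 4) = u*(u - 4)*(u + 1)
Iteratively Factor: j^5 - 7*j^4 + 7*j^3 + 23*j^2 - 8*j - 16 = (j + 1)*(j^4 - 8*j^3 + 15*j^2 + 8*j - 16) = (j - 1)*(j + 1)*(j^3 - 7*j^2 + 8*j + 16) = (j - 4)*(j - 1)*(j + 1)*(j^2 - 3*j - 4) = (j - 4)*(j - 1)*(j + 1)^2*(j - 4)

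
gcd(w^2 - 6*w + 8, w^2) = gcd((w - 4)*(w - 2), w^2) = 1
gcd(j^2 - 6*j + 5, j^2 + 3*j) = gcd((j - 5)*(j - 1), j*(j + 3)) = 1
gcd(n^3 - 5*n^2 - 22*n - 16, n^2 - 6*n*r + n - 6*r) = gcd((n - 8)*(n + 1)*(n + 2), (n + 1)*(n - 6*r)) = n + 1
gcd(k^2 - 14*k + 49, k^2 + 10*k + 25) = 1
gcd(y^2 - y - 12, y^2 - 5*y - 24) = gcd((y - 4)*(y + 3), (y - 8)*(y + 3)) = y + 3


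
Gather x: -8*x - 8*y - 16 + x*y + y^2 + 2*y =x*(y - 8) + y^2 - 6*y - 16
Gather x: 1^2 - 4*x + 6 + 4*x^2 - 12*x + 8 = 4*x^2 - 16*x + 15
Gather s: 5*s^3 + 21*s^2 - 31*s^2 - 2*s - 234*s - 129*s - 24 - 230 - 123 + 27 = 5*s^3 - 10*s^2 - 365*s - 350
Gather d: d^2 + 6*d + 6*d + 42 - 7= d^2 + 12*d + 35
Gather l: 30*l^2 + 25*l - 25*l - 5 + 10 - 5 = 30*l^2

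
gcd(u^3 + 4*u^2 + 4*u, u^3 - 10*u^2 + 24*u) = u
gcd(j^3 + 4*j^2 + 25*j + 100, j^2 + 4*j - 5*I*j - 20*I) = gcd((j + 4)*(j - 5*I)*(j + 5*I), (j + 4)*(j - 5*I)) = j^2 + j*(4 - 5*I) - 20*I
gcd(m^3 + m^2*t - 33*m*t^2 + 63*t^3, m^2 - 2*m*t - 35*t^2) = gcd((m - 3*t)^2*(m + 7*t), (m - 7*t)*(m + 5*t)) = 1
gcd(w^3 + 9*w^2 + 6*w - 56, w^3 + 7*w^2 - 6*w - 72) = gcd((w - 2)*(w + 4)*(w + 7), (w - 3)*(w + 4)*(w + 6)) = w + 4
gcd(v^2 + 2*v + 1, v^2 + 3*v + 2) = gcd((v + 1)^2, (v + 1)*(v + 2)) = v + 1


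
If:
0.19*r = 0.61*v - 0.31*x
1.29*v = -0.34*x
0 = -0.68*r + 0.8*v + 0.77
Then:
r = 1.29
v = 0.14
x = -0.52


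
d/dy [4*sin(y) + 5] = 4*cos(y)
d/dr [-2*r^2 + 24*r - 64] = 24 - 4*r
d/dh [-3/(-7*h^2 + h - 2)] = 3*(1 - 14*h)/(7*h^2 - h + 2)^2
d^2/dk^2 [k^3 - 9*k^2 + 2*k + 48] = 6*k - 18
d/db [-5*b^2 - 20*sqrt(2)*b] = -10*b - 20*sqrt(2)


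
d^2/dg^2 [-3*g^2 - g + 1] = -6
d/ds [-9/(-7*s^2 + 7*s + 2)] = 63*(1 - 2*s)/(-7*s^2 + 7*s + 2)^2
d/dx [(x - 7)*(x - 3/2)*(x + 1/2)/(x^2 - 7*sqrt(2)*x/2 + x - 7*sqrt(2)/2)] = (4*x^4 - 28*sqrt(2)*x^3 + 8*x^3 - 57*x^2 + 70*sqrt(2)*x^2 - 42*x + 224*sqrt(2)*x - 21 - 14*sqrt(2))/(2*(2*x^4 - 14*sqrt(2)*x^3 + 4*x^3 - 28*sqrt(2)*x^2 + 51*x^2 - 14*sqrt(2)*x + 98*x + 49))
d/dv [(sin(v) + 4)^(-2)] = -2*cos(v)/(sin(v) + 4)^3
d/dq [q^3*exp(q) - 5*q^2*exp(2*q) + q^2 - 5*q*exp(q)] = q^3*exp(q) - 10*q^2*exp(2*q) + 3*q^2*exp(q) - 10*q*exp(2*q) - 5*q*exp(q) + 2*q - 5*exp(q)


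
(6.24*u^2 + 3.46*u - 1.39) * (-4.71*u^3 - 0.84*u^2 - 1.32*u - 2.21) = -29.3904*u^5 - 21.5382*u^4 - 4.5963*u^3 - 17.19*u^2 - 5.8118*u + 3.0719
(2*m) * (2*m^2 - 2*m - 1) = 4*m^3 - 4*m^2 - 2*m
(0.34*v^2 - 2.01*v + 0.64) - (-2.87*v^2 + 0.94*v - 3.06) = 3.21*v^2 - 2.95*v + 3.7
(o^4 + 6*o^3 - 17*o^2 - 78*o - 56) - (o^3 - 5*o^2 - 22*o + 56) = o^4 + 5*o^3 - 12*o^2 - 56*o - 112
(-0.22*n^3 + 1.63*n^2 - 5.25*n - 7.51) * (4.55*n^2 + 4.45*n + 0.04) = -1.001*n^5 + 6.4375*n^4 - 16.6428*n^3 - 57.4678*n^2 - 33.6295*n - 0.3004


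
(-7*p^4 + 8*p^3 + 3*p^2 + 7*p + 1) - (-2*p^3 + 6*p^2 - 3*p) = -7*p^4 + 10*p^3 - 3*p^2 + 10*p + 1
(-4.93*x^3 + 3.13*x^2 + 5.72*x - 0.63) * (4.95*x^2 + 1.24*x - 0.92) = -24.4035*x^5 + 9.3803*x^4 + 36.7308*x^3 + 1.0947*x^2 - 6.0436*x + 0.5796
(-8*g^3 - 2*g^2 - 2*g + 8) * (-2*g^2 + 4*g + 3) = 16*g^5 - 28*g^4 - 28*g^3 - 30*g^2 + 26*g + 24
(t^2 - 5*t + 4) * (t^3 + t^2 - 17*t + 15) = t^5 - 4*t^4 - 18*t^3 + 104*t^2 - 143*t + 60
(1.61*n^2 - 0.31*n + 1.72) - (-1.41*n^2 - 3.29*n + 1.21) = 3.02*n^2 + 2.98*n + 0.51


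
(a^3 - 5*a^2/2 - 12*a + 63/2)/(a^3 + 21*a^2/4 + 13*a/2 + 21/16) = 8*(a^2 - 6*a + 9)/(8*a^2 + 14*a + 3)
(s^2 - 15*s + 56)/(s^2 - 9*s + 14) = (s - 8)/(s - 2)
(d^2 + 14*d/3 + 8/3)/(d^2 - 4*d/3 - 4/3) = (d + 4)/(d - 2)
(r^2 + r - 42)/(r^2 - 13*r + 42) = (r + 7)/(r - 7)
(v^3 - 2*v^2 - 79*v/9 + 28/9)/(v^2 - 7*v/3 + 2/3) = (3*v^2 - 5*v - 28)/(3*(v - 2))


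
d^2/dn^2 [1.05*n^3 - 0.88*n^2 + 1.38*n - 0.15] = 6.3*n - 1.76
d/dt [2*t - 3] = 2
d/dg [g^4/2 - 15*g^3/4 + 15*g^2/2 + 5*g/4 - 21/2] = 2*g^3 - 45*g^2/4 + 15*g + 5/4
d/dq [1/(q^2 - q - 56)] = (1 - 2*q)/(-q^2 + q + 56)^2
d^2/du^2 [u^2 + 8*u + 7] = 2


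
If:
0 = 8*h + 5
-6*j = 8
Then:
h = -5/8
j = -4/3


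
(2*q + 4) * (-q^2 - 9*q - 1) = -2*q^3 - 22*q^2 - 38*q - 4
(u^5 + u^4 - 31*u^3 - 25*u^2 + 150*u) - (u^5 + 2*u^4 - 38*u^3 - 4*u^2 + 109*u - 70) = -u^4 + 7*u^3 - 21*u^2 + 41*u + 70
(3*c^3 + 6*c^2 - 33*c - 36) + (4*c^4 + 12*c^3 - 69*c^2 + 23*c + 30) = 4*c^4 + 15*c^3 - 63*c^2 - 10*c - 6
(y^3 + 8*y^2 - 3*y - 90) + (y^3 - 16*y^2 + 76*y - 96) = 2*y^3 - 8*y^2 + 73*y - 186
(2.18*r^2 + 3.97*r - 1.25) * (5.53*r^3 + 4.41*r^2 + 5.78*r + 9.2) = 12.0554*r^5 + 31.5679*r^4 + 23.1956*r^3 + 37.4901*r^2 + 29.299*r - 11.5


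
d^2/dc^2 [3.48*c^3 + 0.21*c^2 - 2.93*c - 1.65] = 20.88*c + 0.42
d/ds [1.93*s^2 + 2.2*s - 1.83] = 3.86*s + 2.2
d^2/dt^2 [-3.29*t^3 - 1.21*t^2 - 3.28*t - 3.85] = -19.74*t - 2.42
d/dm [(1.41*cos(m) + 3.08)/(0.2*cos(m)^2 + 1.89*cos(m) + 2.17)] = (0.282*cos(m)^2 + 1.232*cos(m) + 2.7615)*sin(m)/(0.04*cos(m)^4 + 0.756*cos(m)^3 + 4.4401*cos(m)^2 + 8.2026*cos(m) + 4.7089)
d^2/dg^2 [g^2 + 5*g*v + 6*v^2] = 2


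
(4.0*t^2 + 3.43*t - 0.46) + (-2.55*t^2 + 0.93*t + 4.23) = 1.45*t^2 + 4.36*t + 3.77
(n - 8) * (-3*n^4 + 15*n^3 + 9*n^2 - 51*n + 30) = -3*n^5 + 39*n^4 - 111*n^3 - 123*n^2 + 438*n - 240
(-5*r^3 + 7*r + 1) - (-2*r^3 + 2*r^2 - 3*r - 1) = -3*r^3 - 2*r^2 + 10*r + 2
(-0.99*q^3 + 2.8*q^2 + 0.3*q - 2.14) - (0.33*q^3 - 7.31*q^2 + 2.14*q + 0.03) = -1.32*q^3 + 10.11*q^2 - 1.84*q - 2.17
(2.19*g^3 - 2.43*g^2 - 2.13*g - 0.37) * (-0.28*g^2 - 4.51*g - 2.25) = -0.6132*g^5 - 9.1965*g^4 + 6.6282*g^3 + 15.1774*g^2 + 6.4612*g + 0.8325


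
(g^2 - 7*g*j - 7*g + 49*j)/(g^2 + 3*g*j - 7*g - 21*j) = (g - 7*j)/(g + 3*j)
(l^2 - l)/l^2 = (l - 1)/l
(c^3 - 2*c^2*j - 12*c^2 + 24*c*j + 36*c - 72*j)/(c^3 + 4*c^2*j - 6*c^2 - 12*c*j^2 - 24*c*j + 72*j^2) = (c - 6)/(c + 6*j)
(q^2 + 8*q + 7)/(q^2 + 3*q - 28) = (q + 1)/(q - 4)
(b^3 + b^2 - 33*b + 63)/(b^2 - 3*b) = b + 4 - 21/b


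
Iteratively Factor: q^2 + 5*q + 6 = (q + 2)*(q + 3)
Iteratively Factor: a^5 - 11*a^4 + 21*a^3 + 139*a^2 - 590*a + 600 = (a - 5)*(a^4 - 6*a^3 - 9*a^2 + 94*a - 120) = (a - 5)*(a - 3)*(a^3 - 3*a^2 - 18*a + 40) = (a - 5)^2*(a - 3)*(a^2 + 2*a - 8) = (a - 5)^2*(a - 3)*(a + 4)*(a - 2)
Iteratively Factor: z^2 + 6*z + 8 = (z + 4)*(z + 2)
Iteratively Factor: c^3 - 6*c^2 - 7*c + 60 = (c + 3)*(c^2 - 9*c + 20) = (c - 5)*(c + 3)*(c - 4)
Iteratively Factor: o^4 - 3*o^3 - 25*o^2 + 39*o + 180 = (o - 4)*(o^3 + o^2 - 21*o - 45) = (o - 4)*(o + 3)*(o^2 - 2*o - 15) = (o - 5)*(o - 4)*(o + 3)*(o + 3)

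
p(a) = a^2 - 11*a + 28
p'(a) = 2*a - 11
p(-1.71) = 49.73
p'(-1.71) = -14.42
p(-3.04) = 70.68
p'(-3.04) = -17.08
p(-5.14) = 110.96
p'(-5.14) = -21.28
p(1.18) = 16.41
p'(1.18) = -8.64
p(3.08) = 3.61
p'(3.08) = -4.84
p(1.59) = 13.04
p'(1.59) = -7.82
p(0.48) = 22.95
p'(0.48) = -10.04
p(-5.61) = 121.18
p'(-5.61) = -22.22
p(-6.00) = 130.00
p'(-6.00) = -23.00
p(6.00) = -2.00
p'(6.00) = 1.00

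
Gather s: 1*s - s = 0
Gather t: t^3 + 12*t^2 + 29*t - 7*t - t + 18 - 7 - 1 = t^3 + 12*t^2 + 21*t + 10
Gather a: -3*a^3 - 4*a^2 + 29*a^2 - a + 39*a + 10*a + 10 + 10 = -3*a^3 + 25*a^2 + 48*a + 20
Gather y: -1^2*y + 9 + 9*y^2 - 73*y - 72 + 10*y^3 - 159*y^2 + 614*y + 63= 10*y^3 - 150*y^2 + 540*y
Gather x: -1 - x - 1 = -x - 2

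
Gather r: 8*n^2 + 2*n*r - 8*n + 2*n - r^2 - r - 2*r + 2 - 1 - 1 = 8*n^2 - 6*n - r^2 + r*(2*n - 3)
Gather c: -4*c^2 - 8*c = -4*c^2 - 8*c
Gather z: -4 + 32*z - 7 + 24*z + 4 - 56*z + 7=0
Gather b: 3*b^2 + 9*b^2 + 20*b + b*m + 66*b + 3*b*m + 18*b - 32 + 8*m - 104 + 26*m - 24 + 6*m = 12*b^2 + b*(4*m + 104) + 40*m - 160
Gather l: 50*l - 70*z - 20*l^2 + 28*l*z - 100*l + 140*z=-20*l^2 + l*(28*z - 50) + 70*z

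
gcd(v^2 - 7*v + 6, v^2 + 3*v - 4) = v - 1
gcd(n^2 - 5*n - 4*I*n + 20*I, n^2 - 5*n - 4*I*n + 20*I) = n^2 + n*(-5 - 4*I) + 20*I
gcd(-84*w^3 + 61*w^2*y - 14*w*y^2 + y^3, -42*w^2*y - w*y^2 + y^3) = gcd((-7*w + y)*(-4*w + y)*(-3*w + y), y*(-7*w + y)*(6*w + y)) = -7*w + y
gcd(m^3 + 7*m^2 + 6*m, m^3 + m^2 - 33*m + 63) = 1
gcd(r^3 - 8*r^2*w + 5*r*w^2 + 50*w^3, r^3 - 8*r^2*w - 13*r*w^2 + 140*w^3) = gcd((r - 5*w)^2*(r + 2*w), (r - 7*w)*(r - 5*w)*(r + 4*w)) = r - 5*w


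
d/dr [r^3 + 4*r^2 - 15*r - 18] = 3*r^2 + 8*r - 15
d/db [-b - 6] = -1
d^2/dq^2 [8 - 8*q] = 0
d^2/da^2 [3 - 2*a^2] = -4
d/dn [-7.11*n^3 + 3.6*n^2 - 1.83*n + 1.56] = -21.33*n^2 + 7.2*n - 1.83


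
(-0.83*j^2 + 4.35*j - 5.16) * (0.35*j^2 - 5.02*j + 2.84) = -0.2905*j^4 + 5.6891*j^3 - 26.0002*j^2 + 38.2572*j - 14.6544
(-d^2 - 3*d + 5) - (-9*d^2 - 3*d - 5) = 8*d^2 + 10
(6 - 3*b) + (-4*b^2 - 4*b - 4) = -4*b^2 - 7*b + 2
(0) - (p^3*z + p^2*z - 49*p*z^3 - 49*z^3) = -p^3*z - p^2*z + 49*p*z^3 + 49*z^3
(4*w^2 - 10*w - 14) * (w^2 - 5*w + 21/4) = 4*w^4 - 30*w^3 + 57*w^2 + 35*w/2 - 147/2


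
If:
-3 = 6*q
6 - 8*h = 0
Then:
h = 3/4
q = -1/2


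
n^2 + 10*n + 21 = (n + 3)*(n + 7)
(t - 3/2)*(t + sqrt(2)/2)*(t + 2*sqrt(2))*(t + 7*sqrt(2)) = t^4 - 3*t^3/2 + 19*sqrt(2)*t^3/2 - 57*sqrt(2)*t^2/4 + 37*t^2 - 111*t/2 + 14*sqrt(2)*t - 21*sqrt(2)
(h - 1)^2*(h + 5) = h^3 + 3*h^2 - 9*h + 5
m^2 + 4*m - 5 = (m - 1)*(m + 5)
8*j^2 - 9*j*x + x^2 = (-8*j + x)*(-j + x)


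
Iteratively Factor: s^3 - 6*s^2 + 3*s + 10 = (s - 5)*(s^2 - s - 2) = (s - 5)*(s + 1)*(s - 2)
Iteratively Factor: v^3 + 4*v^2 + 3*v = (v + 1)*(v^2 + 3*v) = v*(v + 1)*(v + 3)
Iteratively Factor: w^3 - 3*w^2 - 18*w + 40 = (w - 5)*(w^2 + 2*w - 8) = (w - 5)*(w + 4)*(w - 2)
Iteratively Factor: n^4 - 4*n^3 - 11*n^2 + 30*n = (n + 3)*(n^3 - 7*n^2 + 10*n) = (n - 2)*(n + 3)*(n^2 - 5*n) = n*(n - 2)*(n + 3)*(n - 5)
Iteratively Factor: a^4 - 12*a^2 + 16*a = (a)*(a^3 - 12*a + 16) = a*(a + 4)*(a^2 - 4*a + 4) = a*(a - 2)*(a + 4)*(a - 2)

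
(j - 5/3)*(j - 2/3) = j^2 - 7*j/3 + 10/9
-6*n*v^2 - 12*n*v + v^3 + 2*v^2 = v*(-6*n + v)*(v + 2)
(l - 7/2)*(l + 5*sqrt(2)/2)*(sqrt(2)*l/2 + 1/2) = sqrt(2)*l^3/2 - 7*sqrt(2)*l^2/4 + 3*l^2 - 21*l/2 + 5*sqrt(2)*l/4 - 35*sqrt(2)/8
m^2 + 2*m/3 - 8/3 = (m - 4/3)*(m + 2)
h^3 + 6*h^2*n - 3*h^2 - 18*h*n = h*(h - 3)*(h + 6*n)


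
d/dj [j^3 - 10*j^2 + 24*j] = 3*j^2 - 20*j + 24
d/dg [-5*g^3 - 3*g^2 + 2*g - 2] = -15*g^2 - 6*g + 2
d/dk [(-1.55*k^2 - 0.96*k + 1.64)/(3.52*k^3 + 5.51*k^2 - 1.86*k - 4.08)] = (5.456*k^4 + 6.7584*k^3 - 9.1458*k^2 - 5.42479999999999*k + 6.9672)/(12.3904*k^6 + 38.7904*k^5 + 17.2657*k^4 - 49.2204*k^3 - 41.502*k^2 + 15.1776*k + 16.6464)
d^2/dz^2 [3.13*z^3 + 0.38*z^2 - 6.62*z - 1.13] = 18.78*z + 0.76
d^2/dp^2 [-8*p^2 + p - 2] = -16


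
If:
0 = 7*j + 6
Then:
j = -6/7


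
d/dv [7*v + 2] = 7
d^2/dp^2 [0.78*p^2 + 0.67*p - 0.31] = 1.56000000000000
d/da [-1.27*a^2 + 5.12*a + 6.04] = 5.12 - 2.54*a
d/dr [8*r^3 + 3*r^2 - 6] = 6*r*(4*r + 1)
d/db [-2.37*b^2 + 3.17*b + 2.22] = 3.17 - 4.74*b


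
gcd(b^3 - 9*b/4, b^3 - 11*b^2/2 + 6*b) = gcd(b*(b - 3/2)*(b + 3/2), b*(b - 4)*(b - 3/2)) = b^2 - 3*b/2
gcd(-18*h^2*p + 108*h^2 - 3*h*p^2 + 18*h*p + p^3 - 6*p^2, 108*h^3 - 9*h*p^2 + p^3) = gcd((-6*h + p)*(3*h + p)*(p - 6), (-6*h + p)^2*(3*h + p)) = -18*h^2 - 3*h*p + p^2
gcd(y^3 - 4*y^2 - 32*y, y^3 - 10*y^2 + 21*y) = y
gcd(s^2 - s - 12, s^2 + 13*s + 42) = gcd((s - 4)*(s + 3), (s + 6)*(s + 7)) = 1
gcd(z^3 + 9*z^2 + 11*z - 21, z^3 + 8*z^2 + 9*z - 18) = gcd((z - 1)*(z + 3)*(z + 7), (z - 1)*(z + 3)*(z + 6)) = z^2 + 2*z - 3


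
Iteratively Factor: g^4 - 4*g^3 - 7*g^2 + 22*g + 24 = (g + 2)*(g^3 - 6*g^2 + 5*g + 12) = (g - 3)*(g + 2)*(g^2 - 3*g - 4) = (g - 4)*(g - 3)*(g + 2)*(g + 1)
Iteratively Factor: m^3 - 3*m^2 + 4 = (m - 2)*(m^2 - m - 2) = (m - 2)*(m + 1)*(m - 2)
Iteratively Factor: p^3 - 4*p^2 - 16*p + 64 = (p + 4)*(p^2 - 8*p + 16) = (p - 4)*(p + 4)*(p - 4)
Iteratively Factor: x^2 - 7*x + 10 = (x - 5)*(x - 2)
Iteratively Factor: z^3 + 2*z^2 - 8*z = (z + 4)*(z^2 - 2*z) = z*(z + 4)*(z - 2)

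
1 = 1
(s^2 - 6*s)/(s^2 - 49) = s*(s - 6)/(s^2 - 49)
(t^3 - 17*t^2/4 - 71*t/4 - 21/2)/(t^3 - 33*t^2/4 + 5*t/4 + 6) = (t^2 - 5*t - 14)/(t^2 - 9*t + 8)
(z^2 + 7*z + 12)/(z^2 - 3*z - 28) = (z + 3)/(z - 7)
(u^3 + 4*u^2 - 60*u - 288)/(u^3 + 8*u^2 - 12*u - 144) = (u - 8)/(u - 4)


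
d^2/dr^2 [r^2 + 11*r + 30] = 2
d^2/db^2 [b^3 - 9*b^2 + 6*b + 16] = 6*b - 18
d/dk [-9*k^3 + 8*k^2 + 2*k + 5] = -27*k^2 + 16*k + 2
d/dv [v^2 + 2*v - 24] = 2*v + 2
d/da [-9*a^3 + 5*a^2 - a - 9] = -27*a^2 + 10*a - 1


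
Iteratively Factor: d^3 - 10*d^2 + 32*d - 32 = (d - 2)*(d^2 - 8*d + 16) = (d - 4)*(d - 2)*(d - 4)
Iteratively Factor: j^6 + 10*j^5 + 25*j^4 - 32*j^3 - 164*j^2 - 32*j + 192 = (j + 3)*(j^5 + 7*j^4 + 4*j^3 - 44*j^2 - 32*j + 64) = (j - 2)*(j + 3)*(j^4 + 9*j^3 + 22*j^2 - 32) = (j - 2)*(j + 2)*(j + 3)*(j^3 + 7*j^2 + 8*j - 16) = (j - 2)*(j + 2)*(j + 3)*(j + 4)*(j^2 + 3*j - 4) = (j - 2)*(j + 2)*(j + 3)*(j + 4)^2*(j - 1)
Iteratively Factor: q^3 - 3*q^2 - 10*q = (q)*(q^2 - 3*q - 10) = q*(q - 5)*(q + 2)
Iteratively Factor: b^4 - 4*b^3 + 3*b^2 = (b)*(b^3 - 4*b^2 + 3*b) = b^2*(b^2 - 4*b + 3) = b^2*(b - 3)*(b - 1)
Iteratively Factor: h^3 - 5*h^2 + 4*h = (h)*(h^2 - 5*h + 4) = h*(h - 4)*(h - 1)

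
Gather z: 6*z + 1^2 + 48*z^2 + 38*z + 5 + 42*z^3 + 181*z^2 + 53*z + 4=42*z^3 + 229*z^2 + 97*z + 10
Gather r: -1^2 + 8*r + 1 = 8*r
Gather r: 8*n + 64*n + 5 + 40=72*n + 45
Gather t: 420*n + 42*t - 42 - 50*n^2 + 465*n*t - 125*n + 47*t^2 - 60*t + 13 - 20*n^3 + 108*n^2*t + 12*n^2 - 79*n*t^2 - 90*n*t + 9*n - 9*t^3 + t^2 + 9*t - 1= -20*n^3 - 38*n^2 + 304*n - 9*t^3 + t^2*(48 - 79*n) + t*(108*n^2 + 375*n - 9) - 30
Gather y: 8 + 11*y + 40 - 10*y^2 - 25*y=-10*y^2 - 14*y + 48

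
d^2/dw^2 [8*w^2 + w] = 16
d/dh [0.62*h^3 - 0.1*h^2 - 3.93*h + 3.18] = 1.86*h^2 - 0.2*h - 3.93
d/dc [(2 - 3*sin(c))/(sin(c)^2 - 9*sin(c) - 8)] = (3*sin(c)^2 - 4*sin(c) + 42)*cos(c)/(sin(c)^2 - 9*sin(c) - 8)^2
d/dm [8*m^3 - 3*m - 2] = 24*m^2 - 3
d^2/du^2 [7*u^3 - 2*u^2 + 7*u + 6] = 42*u - 4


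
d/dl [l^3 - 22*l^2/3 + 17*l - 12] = 3*l^2 - 44*l/3 + 17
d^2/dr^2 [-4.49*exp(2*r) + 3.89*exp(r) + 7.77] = (3.89 - 17.96*exp(r))*exp(r)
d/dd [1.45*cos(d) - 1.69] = -1.45*sin(d)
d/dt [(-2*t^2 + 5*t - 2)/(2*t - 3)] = (-4*t^2 + 12*t - 11)/(4*t^2 - 12*t + 9)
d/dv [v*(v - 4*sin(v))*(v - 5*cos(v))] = v*(v - 4*sin(v))*(5*sin(v) + 1) - v*(v - 5*cos(v))*(4*cos(v) - 1) + (v - 4*sin(v))*(v - 5*cos(v))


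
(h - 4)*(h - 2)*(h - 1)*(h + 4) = h^4 - 3*h^3 - 14*h^2 + 48*h - 32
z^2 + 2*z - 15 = (z - 3)*(z + 5)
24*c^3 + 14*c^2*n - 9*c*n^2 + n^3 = (-6*c + n)*(-4*c + n)*(c + n)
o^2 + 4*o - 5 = (o - 1)*(o + 5)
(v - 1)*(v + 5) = v^2 + 4*v - 5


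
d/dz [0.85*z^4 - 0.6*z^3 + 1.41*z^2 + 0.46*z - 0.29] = 3.4*z^3 - 1.8*z^2 + 2.82*z + 0.46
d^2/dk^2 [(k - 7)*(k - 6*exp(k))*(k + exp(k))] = -5*k^2*exp(k) - 24*k*exp(2*k) + 15*k*exp(k) + 6*k + 144*exp(2*k) + 60*exp(k) - 14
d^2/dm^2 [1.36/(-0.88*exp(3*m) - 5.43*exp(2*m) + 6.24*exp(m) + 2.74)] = (-1.36*(2.64*exp(2*m) + 10.86*exp(m) - 6.24)*(5.28*exp(2*m) + 21.72*exp(m) - 12.48)*exp(m) + (10.7712*exp(2*m) + 29.5392*exp(m) - 8.4864)*(0.88*exp(3*m) + 5.43*exp(2*m) - 6.24*exp(m) - 2.74))*exp(m)/(0.88*exp(3*m) + 5.43*exp(2*m) - 6.24*exp(m) - 2.74)^3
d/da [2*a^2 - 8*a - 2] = 4*a - 8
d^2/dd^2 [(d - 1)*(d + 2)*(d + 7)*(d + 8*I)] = 12*d^2 + 48*d*(1 + I) + 10 + 128*I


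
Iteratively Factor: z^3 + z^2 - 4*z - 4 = (z - 2)*(z^2 + 3*z + 2) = (z - 2)*(z + 1)*(z + 2)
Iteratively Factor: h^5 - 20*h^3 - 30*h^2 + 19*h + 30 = (h - 1)*(h^4 + h^3 - 19*h^2 - 49*h - 30) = (h - 1)*(h + 1)*(h^3 - 19*h - 30) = (h - 5)*(h - 1)*(h + 1)*(h^2 + 5*h + 6) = (h - 5)*(h - 1)*(h + 1)*(h + 2)*(h + 3)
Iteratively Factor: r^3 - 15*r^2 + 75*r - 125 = (r - 5)*(r^2 - 10*r + 25) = (r - 5)^2*(r - 5)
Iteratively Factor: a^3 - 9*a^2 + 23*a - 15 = (a - 5)*(a^2 - 4*a + 3) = (a - 5)*(a - 3)*(a - 1)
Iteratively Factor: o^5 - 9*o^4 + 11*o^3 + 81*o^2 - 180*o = (o - 5)*(o^4 - 4*o^3 - 9*o^2 + 36*o) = (o - 5)*(o - 3)*(o^3 - o^2 - 12*o) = (o - 5)*(o - 3)*(o + 3)*(o^2 - 4*o) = (o - 5)*(o - 4)*(o - 3)*(o + 3)*(o)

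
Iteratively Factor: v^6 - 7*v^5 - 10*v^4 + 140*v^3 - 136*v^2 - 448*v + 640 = (v - 2)*(v^5 - 5*v^4 - 20*v^3 + 100*v^2 + 64*v - 320) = (v - 5)*(v - 2)*(v^4 - 20*v^2 + 64) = (v - 5)*(v - 2)*(v + 4)*(v^3 - 4*v^2 - 4*v + 16) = (v - 5)*(v - 2)*(v + 2)*(v + 4)*(v^2 - 6*v + 8) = (v - 5)*(v - 4)*(v - 2)*(v + 2)*(v + 4)*(v - 2)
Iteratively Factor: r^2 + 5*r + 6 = (r + 2)*(r + 3)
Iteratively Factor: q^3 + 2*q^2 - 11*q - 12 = (q + 1)*(q^2 + q - 12) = (q - 3)*(q + 1)*(q + 4)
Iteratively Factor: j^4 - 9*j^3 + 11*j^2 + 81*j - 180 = (j - 3)*(j^3 - 6*j^2 - 7*j + 60) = (j - 3)*(j + 3)*(j^2 - 9*j + 20) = (j - 5)*(j - 3)*(j + 3)*(j - 4)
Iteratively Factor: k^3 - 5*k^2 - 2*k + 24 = (k - 3)*(k^2 - 2*k - 8) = (k - 3)*(k + 2)*(k - 4)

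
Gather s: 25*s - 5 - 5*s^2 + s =-5*s^2 + 26*s - 5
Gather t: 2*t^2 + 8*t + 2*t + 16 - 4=2*t^2 + 10*t + 12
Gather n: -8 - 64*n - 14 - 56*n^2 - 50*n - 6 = -56*n^2 - 114*n - 28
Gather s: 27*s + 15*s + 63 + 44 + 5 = 42*s + 112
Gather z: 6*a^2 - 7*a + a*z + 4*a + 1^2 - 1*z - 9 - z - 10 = 6*a^2 - 3*a + z*(a - 2) - 18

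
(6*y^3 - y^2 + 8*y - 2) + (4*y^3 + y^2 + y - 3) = 10*y^3 + 9*y - 5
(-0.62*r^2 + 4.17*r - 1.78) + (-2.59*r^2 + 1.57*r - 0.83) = -3.21*r^2 + 5.74*r - 2.61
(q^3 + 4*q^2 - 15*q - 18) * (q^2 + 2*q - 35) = q^5 + 6*q^4 - 42*q^3 - 188*q^2 + 489*q + 630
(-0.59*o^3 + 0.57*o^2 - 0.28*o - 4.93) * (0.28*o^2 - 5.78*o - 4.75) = -0.1652*o^5 + 3.5698*o^4 - 0.5705*o^3 - 2.4695*o^2 + 29.8254*o + 23.4175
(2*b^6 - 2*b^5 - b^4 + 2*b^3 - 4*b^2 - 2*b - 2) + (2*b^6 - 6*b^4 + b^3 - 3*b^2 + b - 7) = 4*b^6 - 2*b^5 - 7*b^4 + 3*b^3 - 7*b^2 - b - 9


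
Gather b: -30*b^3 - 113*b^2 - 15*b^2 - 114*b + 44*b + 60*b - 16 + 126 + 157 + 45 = -30*b^3 - 128*b^2 - 10*b + 312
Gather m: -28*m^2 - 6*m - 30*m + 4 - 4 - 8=-28*m^2 - 36*m - 8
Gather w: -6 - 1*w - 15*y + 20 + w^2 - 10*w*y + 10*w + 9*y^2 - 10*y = w^2 + w*(9 - 10*y) + 9*y^2 - 25*y + 14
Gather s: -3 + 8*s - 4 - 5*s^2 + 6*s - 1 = -5*s^2 + 14*s - 8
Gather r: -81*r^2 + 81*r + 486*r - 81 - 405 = -81*r^2 + 567*r - 486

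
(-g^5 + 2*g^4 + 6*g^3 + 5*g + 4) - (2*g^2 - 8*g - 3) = -g^5 + 2*g^4 + 6*g^3 - 2*g^2 + 13*g + 7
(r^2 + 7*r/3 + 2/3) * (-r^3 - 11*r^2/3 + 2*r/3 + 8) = -r^5 - 6*r^4 - 77*r^3/9 + 64*r^2/9 + 172*r/9 + 16/3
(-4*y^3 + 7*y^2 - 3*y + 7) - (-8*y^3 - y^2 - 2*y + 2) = 4*y^3 + 8*y^2 - y + 5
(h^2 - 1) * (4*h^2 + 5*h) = 4*h^4 + 5*h^3 - 4*h^2 - 5*h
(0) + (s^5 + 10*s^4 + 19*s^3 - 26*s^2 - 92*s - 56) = s^5 + 10*s^4 + 19*s^3 - 26*s^2 - 92*s - 56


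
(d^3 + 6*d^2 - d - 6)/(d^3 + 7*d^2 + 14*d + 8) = (d^2 + 5*d - 6)/(d^2 + 6*d + 8)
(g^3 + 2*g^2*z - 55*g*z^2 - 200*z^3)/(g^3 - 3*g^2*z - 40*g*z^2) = (g + 5*z)/g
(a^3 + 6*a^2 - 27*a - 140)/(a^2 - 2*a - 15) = (a^2 + 11*a + 28)/(a + 3)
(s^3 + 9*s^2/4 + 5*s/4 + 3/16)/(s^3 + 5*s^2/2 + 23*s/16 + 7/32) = 2*(2*s + 3)/(4*s + 7)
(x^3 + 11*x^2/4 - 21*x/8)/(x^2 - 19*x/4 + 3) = x*(2*x + 7)/(2*(x - 4))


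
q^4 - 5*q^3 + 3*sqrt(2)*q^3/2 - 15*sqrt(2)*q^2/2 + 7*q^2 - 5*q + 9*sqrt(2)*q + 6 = (q - 3)*(q - 2)*(q + sqrt(2)/2)*(q + sqrt(2))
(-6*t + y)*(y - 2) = -6*t*y + 12*t + y^2 - 2*y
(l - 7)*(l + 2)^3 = l^4 - l^3 - 30*l^2 - 76*l - 56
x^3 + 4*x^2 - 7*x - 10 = (x - 2)*(x + 1)*(x + 5)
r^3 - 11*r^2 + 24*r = r*(r - 8)*(r - 3)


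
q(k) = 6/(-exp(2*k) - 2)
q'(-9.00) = 0.00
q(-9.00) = -3.00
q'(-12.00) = 0.00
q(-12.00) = -3.00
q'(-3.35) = 0.00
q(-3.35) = -3.00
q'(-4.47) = 0.00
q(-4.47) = -3.00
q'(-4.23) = 0.00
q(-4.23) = -3.00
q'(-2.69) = 0.01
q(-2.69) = -2.99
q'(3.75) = 0.01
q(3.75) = -0.00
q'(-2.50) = 0.02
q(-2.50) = -2.99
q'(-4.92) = 0.00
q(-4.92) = -3.00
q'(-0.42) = 0.88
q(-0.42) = -2.47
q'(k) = 12*exp(2*k)/(-exp(2*k) - 2)^2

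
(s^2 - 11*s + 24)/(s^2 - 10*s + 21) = (s - 8)/(s - 7)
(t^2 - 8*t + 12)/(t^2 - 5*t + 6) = (t - 6)/(t - 3)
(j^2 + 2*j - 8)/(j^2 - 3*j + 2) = (j + 4)/(j - 1)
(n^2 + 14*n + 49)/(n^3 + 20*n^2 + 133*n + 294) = 1/(n + 6)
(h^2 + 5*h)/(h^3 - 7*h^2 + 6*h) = (h + 5)/(h^2 - 7*h + 6)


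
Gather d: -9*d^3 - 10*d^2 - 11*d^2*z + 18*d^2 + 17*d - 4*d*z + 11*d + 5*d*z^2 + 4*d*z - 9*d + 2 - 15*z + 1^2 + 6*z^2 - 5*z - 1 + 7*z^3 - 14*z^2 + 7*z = -9*d^3 + d^2*(8 - 11*z) + d*(5*z^2 + 19) + 7*z^3 - 8*z^2 - 13*z + 2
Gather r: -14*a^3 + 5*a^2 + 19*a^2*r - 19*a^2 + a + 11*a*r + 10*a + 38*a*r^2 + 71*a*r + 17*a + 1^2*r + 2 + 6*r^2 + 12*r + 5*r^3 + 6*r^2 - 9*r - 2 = -14*a^3 - 14*a^2 + 28*a + 5*r^3 + r^2*(38*a + 12) + r*(19*a^2 + 82*a + 4)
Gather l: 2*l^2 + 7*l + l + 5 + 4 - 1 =2*l^2 + 8*l + 8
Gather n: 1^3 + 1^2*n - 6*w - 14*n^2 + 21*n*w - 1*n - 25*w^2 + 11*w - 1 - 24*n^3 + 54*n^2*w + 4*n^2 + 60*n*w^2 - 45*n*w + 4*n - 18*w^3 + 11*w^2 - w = -24*n^3 + n^2*(54*w - 10) + n*(60*w^2 - 24*w + 4) - 18*w^3 - 14*w^2 + 4*w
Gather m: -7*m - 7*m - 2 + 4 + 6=8 - 14*m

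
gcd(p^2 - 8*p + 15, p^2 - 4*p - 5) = p - 5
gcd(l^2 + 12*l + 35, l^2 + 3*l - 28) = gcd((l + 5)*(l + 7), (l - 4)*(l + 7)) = l + 7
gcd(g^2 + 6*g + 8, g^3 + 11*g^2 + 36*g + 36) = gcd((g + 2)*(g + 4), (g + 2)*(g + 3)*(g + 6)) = g + 2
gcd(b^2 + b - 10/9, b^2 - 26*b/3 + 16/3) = b - 2/3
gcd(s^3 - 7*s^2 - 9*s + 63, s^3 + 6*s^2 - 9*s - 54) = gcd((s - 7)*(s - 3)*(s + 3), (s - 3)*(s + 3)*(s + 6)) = s^2 - 9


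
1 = 1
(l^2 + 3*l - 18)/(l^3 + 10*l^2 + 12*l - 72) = (l - 3)/(l^2 + 4*l - 12)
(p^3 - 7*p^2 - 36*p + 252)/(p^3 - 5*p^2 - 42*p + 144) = (p^2 - 13*p + 42)/(p^2 - 11*p + 24)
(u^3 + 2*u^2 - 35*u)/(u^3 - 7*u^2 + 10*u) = (u + 7)/(u - 2)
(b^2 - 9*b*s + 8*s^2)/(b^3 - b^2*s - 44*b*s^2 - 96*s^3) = (b - s)/(b^2 + 7*b*s + 12*s^2)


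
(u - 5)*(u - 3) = u^2 - 8*u + 15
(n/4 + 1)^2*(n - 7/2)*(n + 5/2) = n^4/16 + 7*n^3/16 - 3*n^2/64 - 43*n/8 - 35/4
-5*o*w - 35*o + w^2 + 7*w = (-5*o + w)*(w + 7)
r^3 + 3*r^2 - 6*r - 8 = (r - 2)*(r + 1)*(r + 4)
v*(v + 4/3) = v^2 + 4*v/3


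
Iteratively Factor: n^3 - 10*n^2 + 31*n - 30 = (n - 3)*(n^2 - 7*n + 10) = (n - 5)*(n - 3)*(n - 2)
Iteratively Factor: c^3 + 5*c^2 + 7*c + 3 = (c + 1)*(c^2 + 4*c + 3) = (c + 1)*(c + 3)*(c + 1)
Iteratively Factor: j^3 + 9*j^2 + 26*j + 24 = (j + 3)*(j^2 + 6*j + 8) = (j + 3)*(j + 4)*(j + 2)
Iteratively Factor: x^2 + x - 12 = (x + 4)*(x - 3)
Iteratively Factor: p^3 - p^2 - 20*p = (p + 4)*(p^2 - 5*p) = (p - 5)*(p + 4)*(p)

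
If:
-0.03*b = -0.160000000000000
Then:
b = 5.33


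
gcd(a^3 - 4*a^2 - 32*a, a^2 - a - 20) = a + 4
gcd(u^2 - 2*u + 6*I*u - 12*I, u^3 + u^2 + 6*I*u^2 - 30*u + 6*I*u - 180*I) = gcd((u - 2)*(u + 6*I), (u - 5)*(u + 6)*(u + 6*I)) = u + 6*I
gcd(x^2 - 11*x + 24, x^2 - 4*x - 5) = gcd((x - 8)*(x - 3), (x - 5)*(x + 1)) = 1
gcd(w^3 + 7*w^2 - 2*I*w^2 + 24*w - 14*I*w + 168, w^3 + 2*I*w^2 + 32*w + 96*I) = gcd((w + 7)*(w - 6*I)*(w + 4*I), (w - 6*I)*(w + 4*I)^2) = w^2 - 2*I*w + 24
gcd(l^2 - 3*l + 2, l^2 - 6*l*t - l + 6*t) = l - 1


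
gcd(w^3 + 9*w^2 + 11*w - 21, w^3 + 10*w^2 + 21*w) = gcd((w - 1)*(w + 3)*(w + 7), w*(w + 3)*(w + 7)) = w^2 + 10*w + 21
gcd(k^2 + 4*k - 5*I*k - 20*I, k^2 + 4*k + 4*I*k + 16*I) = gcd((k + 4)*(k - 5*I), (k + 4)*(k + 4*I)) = k + 4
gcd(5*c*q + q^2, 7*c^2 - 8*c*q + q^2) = 1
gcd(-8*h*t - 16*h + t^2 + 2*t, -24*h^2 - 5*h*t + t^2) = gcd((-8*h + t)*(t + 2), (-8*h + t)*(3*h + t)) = -8*h + t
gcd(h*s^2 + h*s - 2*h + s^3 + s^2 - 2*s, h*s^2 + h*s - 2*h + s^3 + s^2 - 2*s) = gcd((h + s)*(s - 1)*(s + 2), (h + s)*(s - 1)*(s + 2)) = h*s^2 + h*s - 2*h + s^3 + s^2 - 2*s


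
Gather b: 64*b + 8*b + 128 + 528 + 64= 72*b + 720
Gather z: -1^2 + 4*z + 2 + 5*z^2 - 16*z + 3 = 5*z^2 - 12*z + 4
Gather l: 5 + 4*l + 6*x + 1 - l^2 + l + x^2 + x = -l^2 + 5*l + x^2 + 7*x + 6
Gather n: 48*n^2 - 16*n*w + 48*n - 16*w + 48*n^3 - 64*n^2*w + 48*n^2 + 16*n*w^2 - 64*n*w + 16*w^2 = 48*n^3 + n^2*(96 - 64*w) + n*(16*w^2 - 80*w + 48) + 16*w^2 - 16*w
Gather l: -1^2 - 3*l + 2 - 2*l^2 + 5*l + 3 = -2*l^2 + 2*l + 4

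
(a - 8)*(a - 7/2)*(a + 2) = a^3 - 19*a^2/2 + 5*a + 56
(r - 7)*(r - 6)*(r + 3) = r^3 - 10*r^2 + 3*r + 126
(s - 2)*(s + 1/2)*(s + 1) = s^3 - s^2/2 - 5*s/2 - 1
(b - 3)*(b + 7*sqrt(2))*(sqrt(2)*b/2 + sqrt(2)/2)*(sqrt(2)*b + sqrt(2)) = b^4 - b^3 + 7*sqrt(2)*b^3 - 7*sqrt(2)*b^2 - 5*b^2 - 35*sqrt(2)*b - 3*b - 21*sqrt(2)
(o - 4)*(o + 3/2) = o^2 - 5*o/2 - 6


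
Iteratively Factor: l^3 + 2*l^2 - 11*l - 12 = (l + 4)*(l^2 - 2*l - 3) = (l + 1)*(l + 4)*(l - 3)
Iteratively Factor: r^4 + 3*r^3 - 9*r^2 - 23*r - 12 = (r + 4)*(r^3 - r^2 - 5*r - 3) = (r + 1)*(r + 4)*(r^2 - 2*r - 3) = (r + 1)^2*(r + 4)*(r - 3)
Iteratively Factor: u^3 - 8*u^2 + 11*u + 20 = (u - 4)*(u^2 - 4*u - 5) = (u - 4)*(u + 1)*(u - 5)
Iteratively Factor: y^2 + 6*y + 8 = (y + 2)*(y + 4)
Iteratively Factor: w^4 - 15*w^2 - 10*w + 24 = (w + 3)*(w^3 - 3*w^2 - 6*w + 8) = (w - 1)*(w + 3)*(w^2 - 2*w - 8) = (w - 1)*(w + 2)*(w + 3)*(w - 4)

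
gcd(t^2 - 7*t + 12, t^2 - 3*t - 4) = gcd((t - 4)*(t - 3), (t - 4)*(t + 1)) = t - 4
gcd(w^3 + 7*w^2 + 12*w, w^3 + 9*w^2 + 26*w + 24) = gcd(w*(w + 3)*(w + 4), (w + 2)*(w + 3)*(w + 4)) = w^2 + 7*w + 12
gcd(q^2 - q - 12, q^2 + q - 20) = q - 4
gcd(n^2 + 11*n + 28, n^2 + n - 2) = 1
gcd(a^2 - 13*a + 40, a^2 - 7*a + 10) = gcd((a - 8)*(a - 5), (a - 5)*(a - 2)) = a - 5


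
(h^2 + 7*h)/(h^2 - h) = (h + 7)/(h - 1)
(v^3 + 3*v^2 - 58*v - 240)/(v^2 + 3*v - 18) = (v^2 - 3*v - 40)/(v - 3)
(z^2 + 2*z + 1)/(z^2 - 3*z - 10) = (z^2 + 2*z + 1)/(z^2 - 3*z - 10)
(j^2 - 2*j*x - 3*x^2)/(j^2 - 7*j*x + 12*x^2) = (-j - x)/(-j + 4*x)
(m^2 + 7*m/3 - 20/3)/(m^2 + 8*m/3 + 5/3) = (3*m^2 + 7*m - 20)/(3*m^2 + 8*m + 5)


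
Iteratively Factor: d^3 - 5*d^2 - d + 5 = (d - 1)*(d^2 - 4*d - 5) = (d - 5)*(d - 1)*(d + 1)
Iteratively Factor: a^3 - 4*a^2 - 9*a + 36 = (a - 4)*(a^2 - 9) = (a - 4)*(a - 3)*(a + 3)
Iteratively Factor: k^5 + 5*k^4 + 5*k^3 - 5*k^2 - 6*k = (k + 2)*(k^4 + 3*k^3 - k^2 - 3*k) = (k + 2)*(k + 3)*(k^3 - k) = (k - 1)*(k + 2)*(k + 3)*(k^2 + k) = k*(k - 1)*(k + 2)*(k + 3)*(k + 1)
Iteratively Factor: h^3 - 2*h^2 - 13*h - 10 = (h - 5)*(h^2 + 3*h + 2) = (h - 5)*(h + 2)*(h + 1)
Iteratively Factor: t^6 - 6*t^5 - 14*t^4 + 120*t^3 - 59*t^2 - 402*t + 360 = (t - 3)*(t^5 - 3*t^4 - 23*t^3 + 51*t^2 + 94*t - 120) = (t - 3)*(t + 4)*(t^4 - 7*t^3 + 5*t^2 + 31*t - 30) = (t - 5)*(t - 3)*(t + 4)*(t^3 - 2*t^2 - 5*t + 6) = (t - 5)*(t - 3)*(t - 1)*(t + 4)*(t^2 - t - 6) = (t - 5)*(t - 3)*(t - 1)*(t + 2)*(t + 4)*(t - 3)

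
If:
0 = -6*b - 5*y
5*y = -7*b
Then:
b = 0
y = 0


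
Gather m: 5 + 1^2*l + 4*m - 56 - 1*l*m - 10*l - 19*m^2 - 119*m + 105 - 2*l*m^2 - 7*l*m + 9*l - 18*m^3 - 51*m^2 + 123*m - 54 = -18*m^3 + m^2*(-2*l - 70) + m*(8 - 8*l)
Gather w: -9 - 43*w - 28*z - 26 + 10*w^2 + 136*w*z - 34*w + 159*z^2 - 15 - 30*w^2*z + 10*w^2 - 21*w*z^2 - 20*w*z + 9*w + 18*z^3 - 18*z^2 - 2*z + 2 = w^2*(20 - 30*z) + w*(-21*z^2 + 116*z - 68) + 18*z^3 + 141*z^2 - 30*z - 48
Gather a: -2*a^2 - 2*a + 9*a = -2*a^2 + 7*a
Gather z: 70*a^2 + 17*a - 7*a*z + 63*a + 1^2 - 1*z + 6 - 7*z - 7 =70*a^2 + 80*a + z*(-7*a - 8)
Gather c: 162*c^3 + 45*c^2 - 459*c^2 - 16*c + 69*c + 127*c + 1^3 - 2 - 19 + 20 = 162*c^3 - 414*c^2 + 180*c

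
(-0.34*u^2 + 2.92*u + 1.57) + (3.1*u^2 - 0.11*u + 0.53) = 2.76*u^2 + 2.81*u + 2.1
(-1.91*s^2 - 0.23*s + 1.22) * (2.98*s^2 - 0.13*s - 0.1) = -5.6918*s^4 - 0.4371*s^3 + 3.8565*s^2 - 0.1356*s - 0.122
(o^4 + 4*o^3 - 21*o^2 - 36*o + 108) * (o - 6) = o^5 - 2*o^4 - 45*o^3 + 90*o^2 + 324*o - 648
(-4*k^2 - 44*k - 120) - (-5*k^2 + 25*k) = k^2 - 69*k - 120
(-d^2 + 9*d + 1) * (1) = -d^2 + 9*d + 1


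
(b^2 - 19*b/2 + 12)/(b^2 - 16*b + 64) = (b - 3/2)/(b - 8)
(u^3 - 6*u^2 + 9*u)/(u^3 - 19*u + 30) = u*(u - 3)/(u^2 + 3*u - 10)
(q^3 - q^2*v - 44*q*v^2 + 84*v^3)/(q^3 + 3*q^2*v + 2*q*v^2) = (q^3 - q^2*v - 44*q*v^2 + 84*v^3)/(q*(q^2 + 3*q*v + 2*v^2))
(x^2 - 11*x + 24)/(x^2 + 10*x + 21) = (x^2 - 11*x + 24)/(x^2 + 10*x + 21)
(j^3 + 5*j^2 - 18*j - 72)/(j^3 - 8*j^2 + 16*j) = (j^2 + 9*j + 18)/(j*(j - 4))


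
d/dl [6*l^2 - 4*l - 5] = 12*l - 4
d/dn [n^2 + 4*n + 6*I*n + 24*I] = 2*n + 4 + 6*I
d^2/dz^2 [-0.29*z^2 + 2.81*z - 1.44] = -0.580000000000000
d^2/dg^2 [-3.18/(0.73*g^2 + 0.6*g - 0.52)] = (3.389244*g^2 + 2.78568*g - 3.18*(1.46*g + 0.6)*(2.92*g + 1.2) - 2.414256)/(0.73*g^2 + 0.6*g - 0.52)^3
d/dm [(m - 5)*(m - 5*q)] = 2*m - 5*q - 5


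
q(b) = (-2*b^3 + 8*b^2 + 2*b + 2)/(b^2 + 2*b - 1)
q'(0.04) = -8.02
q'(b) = (-2*b - 2)*(-2*b^3 + 8*b^2 + 2*b + 2)/(b^2 + 2*b - 1)^2 + (-6*b^2 + 16*b + 2)/(b^2 + 2*b - 1)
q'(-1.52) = 29.43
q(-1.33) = -9.62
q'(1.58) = -1.46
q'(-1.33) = 19.17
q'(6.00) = -1.69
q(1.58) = 3.70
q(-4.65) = 32.39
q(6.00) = -2.77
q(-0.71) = -2.78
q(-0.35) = -1.50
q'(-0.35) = 1.51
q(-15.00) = 43.93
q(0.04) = -2.28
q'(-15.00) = -1.85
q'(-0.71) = 5.62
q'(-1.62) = 37.98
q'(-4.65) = 3.03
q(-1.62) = -17.49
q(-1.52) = -14.15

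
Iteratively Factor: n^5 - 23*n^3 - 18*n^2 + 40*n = (n - 5)*(n^4 + 5*n^3 + 2*n^2 - 8*n) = (n - 5)*(n + 4)*(n^3 + n^2 - 2*n) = n*(n - 5)*(n + 4)*(n^2 + n - 2) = n*(n - 5)*(n - 1)*(n + 4)*(n + 2)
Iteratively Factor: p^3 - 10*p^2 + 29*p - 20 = (p - 5)*(p^2 - 5*p + 4) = (p - 5)*(p - 4)*(p - 1)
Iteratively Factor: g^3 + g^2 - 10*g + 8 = (g - 2)*(g^2 + 3*g - 4) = (g - 2)*(g - 1)*(g + 4)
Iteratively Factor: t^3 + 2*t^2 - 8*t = (t - 2)*(t^2 + 4*t) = t*(t - 2)*(t + 4)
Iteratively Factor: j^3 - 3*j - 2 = (j + 1)*(j^2 - j - 2) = (j + 1)^2*(j - 2)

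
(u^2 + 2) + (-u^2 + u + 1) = u + 3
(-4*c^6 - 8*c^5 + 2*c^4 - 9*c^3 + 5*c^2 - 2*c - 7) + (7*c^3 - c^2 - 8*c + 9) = -4*c^6 - 8*c^5 + 2*c^4 - 2*c^3 + 4*c^2 - 10*c + 2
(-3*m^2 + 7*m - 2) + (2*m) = -3*m^2 + 9*m - 2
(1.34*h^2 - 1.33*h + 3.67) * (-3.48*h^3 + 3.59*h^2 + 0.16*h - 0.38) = -4.6632*h^5 + 9.439*h^4 - 17.3319*h^3 + 12.4533*h^2 + 1.0926*h - 1.3946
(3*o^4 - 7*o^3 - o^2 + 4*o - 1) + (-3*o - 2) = 3*o^4 - 7*o^3 - o^2 + o - 3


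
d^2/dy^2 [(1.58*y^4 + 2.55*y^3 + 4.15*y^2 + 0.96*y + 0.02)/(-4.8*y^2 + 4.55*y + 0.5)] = (-72.8063999999999*y^6 + 207.0432*y^5 - 173.5077*y^4 - 400.84355*y^3 - 102.0723*y^2 - 15.0282*y + 1.3689)/(110.592*y^6 - 314.496*y^5 + 263.556*y^4 - 28.676375*y^3 - 27.45375*y^2 - 3.4125*y - 0.125)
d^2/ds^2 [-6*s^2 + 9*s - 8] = -12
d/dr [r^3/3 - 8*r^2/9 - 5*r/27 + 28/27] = r^2 - 16*r/9 - 5/27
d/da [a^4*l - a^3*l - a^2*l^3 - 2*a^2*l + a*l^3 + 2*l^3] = l*(4*a^3 - 3*a^2 - 2*a*l^2 - 4*a + l^2)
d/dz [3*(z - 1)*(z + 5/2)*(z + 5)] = 9*z^2 + 39*z + 15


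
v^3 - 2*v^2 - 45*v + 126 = (v - 6)*(v - 3)*(v + 7)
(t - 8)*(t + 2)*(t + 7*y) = t^3 + 7*t^2*y - 6*t^2 - 42*t*y - 16*t - 112*y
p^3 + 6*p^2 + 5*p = p*(p + 1)*(p + 5)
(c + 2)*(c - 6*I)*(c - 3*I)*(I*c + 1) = I*c^4 + 10*c^3 + 2*I*c^3 + 20*c^2 - 27*I*c^2 - 18*c - 54*I*c - 36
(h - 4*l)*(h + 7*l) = h^2 + 3*h*l - 28*l^2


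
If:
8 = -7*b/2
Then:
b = -16/7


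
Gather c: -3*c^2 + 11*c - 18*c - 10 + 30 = -3*c^2 - 7*c + 20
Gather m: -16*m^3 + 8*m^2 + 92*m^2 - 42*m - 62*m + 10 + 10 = -16*m^3 + 100*m^2 - 104*m + 20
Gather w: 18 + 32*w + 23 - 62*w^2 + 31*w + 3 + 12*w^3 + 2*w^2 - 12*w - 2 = 12*w^3 - 60*w^2 + 51*w + 42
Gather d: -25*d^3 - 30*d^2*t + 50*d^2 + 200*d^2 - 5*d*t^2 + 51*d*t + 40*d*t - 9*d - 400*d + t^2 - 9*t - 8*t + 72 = -25*d^3 + d^2*(250 - 30*t) + d*(-5*t^2 + 91*t - 409) + t^2 - 17*t + 72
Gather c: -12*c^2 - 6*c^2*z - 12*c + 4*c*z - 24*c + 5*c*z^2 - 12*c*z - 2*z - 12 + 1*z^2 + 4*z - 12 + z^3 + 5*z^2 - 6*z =c^2*(-6*z - 12) + c*(5*z^2 - 8*z - 36) + z^3 + 6*z^2 - 4*z - 24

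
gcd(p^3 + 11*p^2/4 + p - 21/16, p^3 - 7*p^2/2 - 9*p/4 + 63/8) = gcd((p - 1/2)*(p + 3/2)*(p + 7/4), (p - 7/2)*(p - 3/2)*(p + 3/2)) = p + 3/2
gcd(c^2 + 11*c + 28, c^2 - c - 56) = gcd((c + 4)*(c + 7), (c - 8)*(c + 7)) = c + 7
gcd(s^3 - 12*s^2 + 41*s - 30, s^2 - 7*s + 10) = s - 5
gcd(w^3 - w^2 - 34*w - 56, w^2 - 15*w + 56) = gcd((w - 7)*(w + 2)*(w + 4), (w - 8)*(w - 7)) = w - 7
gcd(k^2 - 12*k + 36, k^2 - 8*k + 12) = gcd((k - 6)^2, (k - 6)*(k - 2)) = k - 6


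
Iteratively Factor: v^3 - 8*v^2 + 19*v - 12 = (v - 3)*(v^2 - 5*v + 4) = (v - 4)*(v - 3)*(v - 1)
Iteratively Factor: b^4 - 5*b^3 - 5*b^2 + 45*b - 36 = (b - 4)*(b^3 - b^2 - 9*b + 9) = (b - 4)*(b - 1)*(b^2 - 9) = (b - 4)*(b - 3)*(b - 1)*(b + 3)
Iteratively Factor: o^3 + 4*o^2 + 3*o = (o)*(o^2 + 4*o + 3) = o*(o + 3)*(o + 1)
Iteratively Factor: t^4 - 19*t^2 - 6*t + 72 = (t - 2)*(t^3 + 2*t^2 - 15*t - 36) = (t - 4)*(t - 2)*(t^2 + 6*t + 9) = (t - 4)*(t - 2)*(t + 3)*(t + 3)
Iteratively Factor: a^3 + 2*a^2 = (a + 2)*(a^2) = a*(a + 2)*(a)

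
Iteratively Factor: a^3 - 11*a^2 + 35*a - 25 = (a - 1)*(a^2 - 10*a + 25) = (a - 5)*(a - 1)*(a - 5)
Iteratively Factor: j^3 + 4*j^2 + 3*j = (j)*(j^2 + 4*j + 3) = j*(j + 1)*(j + 3)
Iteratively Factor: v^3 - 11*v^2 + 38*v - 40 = (v - 5)*(v^2 - 6*v + 8) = (v - 5)*(v - 4)*(v - 2)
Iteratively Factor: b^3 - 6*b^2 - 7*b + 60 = (b - 5)*(b^2 - b - 12) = (b - 5)*(b + 3)*(b - 4)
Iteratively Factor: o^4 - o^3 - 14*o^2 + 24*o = (o - 2)*(o^3 + o^2 - 12*o) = o*(o - 2)*(o^2 + o - 12) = o*(o - 2)*(o + 4)*(o - 3)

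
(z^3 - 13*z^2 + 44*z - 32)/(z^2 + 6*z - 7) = (z^2 - 12*z + 32)/(z + 7)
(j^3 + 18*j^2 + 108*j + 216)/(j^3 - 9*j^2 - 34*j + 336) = (j^2 + 12*j + 36)/(j^2 - 15*j + 56)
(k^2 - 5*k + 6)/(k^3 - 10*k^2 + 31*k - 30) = 1/(k - 5)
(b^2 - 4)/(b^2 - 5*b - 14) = (b - 2)/(b - 7)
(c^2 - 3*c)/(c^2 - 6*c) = (c - 3)/(c - 6)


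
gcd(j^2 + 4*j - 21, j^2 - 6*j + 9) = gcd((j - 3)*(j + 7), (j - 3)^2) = j - 3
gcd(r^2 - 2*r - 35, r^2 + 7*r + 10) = r + 5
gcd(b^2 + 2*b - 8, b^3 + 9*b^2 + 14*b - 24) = b + 4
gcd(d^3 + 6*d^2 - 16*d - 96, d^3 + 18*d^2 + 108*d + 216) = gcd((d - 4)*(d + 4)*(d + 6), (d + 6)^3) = d + 6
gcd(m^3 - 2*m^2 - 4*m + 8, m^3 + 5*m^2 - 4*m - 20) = m^2 - 4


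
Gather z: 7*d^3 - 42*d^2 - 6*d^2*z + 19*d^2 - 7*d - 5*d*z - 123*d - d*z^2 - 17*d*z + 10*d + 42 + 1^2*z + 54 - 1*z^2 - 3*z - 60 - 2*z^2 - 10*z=7*d^3 - 23*d^2 - 120*d + z^2*(-d - 3) + z*(-6*d^2 - 22*d - 12) + 36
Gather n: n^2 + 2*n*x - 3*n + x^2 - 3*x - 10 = n^2 + n*(2*x - 3) + x^2 - 3*x - 10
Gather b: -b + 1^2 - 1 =-b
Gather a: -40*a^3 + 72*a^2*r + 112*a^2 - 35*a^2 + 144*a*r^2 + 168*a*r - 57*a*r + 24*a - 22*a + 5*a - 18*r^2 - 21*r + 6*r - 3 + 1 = -40*a^3 + a^2*(72*r + 77) + a*(144*r^2 + 111*r + 7) - 18*r^2 - 15*r - 2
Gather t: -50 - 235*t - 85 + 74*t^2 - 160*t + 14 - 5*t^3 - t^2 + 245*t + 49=-5*t^3 + 73*t^2 - 150*t - 72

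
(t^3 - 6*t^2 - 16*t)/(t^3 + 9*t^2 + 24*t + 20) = t*(t - 8)/(t^2 + 7*t + 10)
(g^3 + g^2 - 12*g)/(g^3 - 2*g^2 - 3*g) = (g + 4)/(g + 1)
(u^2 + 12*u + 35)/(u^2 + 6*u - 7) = (u + 5)/(u - 1)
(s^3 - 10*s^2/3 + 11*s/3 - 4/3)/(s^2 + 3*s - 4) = (3*s^2 - 7*s + 4)/(3*(s + 4))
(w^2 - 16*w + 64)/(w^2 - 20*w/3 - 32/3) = 3*(w - 8)/(3*w + 4)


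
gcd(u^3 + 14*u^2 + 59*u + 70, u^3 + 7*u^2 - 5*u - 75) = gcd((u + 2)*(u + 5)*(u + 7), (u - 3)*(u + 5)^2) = u + 5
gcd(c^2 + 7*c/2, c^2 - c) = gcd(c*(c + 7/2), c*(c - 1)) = c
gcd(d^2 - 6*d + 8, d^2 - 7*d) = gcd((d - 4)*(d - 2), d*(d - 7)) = 1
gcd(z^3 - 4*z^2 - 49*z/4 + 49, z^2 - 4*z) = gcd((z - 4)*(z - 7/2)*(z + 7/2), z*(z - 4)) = z - 4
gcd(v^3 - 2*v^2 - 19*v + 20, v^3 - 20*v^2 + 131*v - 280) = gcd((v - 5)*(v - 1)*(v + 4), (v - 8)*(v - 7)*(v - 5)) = v - 5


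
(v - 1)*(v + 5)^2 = v^3 + 9*v^2 + 15*v - 25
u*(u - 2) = u^2 - 2*u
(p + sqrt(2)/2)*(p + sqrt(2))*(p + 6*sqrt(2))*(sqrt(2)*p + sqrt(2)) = sqrt(2)*p^4 + sqrt(2)*p^3 + 15*p^3 + 15*p^2 + 19*sqrt(2)*p^2 + 12*p + 19*sqrt(2)*p + 12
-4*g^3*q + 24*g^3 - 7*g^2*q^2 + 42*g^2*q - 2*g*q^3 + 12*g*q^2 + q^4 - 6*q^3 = (-4*g + q)*(g + q)^2*(q - 6)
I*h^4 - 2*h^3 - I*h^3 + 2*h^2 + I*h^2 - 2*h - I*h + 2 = (h - I)*(h + I)*(h + 2*I)*(I*h - I)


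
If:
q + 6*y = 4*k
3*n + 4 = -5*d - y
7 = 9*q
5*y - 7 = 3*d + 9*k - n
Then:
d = -53*y/28 - 121/56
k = 3*y/2 + 7/36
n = 79*y/28 + 127/56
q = 7/9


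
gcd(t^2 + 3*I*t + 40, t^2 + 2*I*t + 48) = t + 8*I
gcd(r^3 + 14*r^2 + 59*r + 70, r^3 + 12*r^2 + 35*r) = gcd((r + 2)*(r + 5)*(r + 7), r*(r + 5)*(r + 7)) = r^2 + 12*r + 35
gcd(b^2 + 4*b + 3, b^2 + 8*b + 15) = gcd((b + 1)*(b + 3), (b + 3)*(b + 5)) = b + 3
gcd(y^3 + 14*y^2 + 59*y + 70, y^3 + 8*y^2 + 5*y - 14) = y^2 + 9*y + 14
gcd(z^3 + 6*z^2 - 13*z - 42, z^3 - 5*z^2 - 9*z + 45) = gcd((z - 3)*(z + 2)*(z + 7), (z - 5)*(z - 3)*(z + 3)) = z - 3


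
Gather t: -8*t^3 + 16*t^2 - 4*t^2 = -8*t^3 + 12*t^2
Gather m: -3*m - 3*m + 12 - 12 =-6*m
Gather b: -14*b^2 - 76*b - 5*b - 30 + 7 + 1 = -14*b^2 - 81*b - 22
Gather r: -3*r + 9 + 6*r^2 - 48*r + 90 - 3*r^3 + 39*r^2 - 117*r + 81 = -3*r^3 + 45*r^2 - 168*r + 180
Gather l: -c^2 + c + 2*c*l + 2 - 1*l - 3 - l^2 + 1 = -c^2 + c - l^2 + l*(2*c - 1)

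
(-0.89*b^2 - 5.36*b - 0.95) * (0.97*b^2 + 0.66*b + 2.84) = -0.8633*b^4 - 5.7866*b^3 - 6.9867*b^2 - 15.8494*b - 2.698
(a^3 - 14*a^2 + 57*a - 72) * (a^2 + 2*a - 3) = a^5 - 12*a^4 + 26*a^3 + 84*a^2 - 315*a + 216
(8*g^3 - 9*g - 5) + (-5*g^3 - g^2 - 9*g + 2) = 3*g^3 - g^2 - 18*g - 3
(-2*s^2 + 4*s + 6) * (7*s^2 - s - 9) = -14*s^4 + 30*s^3 + 56*s^2 - 42*s - 54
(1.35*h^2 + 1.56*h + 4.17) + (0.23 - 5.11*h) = 1.35*h^2 - 3.55*h + 4.4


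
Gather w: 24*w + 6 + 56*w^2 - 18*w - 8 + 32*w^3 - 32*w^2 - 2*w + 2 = 32*w^3 + 24*w^2 + 4*w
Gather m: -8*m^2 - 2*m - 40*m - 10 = -8*m^2 - 42*m - 10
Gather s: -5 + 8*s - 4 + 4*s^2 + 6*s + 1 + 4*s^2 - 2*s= 8*s^2 + 12*s - 8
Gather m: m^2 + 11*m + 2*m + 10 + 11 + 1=m^2 + 13*m + 22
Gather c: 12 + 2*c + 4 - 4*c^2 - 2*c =16 - 4*c^2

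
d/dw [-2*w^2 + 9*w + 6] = 9 - 4*w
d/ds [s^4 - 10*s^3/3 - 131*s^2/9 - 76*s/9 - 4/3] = 4*s^3 - 10*s^2 - 262*s/9 - 76/9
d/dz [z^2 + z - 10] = 2*z + 1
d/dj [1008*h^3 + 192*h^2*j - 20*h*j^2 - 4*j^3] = 192*h^2 - 40*h*j - 12*j^2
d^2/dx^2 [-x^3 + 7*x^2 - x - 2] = 14 - 6*x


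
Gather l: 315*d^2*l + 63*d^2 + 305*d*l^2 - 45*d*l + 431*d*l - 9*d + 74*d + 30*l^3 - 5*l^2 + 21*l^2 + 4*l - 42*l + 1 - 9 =63*d^2 + 65*d + 30*l^3 + l^2*(305*d + 16) + l*(315*d^2 + 386*d - 38) - 8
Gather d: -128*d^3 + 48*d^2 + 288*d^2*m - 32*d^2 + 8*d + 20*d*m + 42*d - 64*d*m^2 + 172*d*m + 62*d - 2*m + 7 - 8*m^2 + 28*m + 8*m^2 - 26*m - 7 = -128*d^3 + d^2*(288*m + 16) + d*(-64*m^2 + 192*m + 112)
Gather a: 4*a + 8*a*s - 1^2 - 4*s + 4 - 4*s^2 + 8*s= a*(8*s + 4) - 4*s^2 + 4*s + 3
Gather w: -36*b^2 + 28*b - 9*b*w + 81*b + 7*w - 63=-36*b^2 + 109*b + w*(7 - 9*b) - 63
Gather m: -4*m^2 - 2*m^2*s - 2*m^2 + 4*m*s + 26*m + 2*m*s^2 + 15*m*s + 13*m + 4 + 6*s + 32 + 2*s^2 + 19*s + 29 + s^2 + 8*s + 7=m^2*(-2*s - 6) + m*(2*s^2 + 19*s + 39) + 3*s^2 + 33*s + 72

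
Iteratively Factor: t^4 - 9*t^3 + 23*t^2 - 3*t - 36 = (t - 3)*(t^3 - 6*t^2 + 5*t + 12) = (t - 3)*(t + 1)*(t^2 - 7*t + 12) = (t - 3)^2*(t + 1)*(t - 4)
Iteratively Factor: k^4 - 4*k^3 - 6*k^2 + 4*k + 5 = (k + 1)*(k^3 - 5*k^2 - k + 5) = (k - 1)*(k + 1)*(k^2 - 4*k - 5) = (k - 5)*(k - 1)*(k + 1)*(k + 1)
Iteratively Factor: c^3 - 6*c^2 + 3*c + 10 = (c - 2)*(c^2 - 4*c - 5) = (c - 2)*(c + 1)*(c - 5)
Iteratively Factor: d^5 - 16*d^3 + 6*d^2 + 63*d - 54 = (d + 3)*(d^4 - 3*d^3 - 7*d^2 + 27*d - 18) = (d - 1)*(d + 3)*(d^3 - 2*d^2 - 9*d + 18) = (d - 1)*(d + 3)^2*(d^2 - 5*d + 6) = (d - 2)*(d - 1)*(d + 3)^2*(d - 3)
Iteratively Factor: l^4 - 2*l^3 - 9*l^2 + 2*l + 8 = (l + 2)*(l^3 - 4*l^2 - l + 4) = (l - 1)*(l + 2)*(l^2 - 3*l - 4) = (l - 4)*(l - 1)*(l + 2)*(l + 1)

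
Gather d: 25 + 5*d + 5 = 5*d + 30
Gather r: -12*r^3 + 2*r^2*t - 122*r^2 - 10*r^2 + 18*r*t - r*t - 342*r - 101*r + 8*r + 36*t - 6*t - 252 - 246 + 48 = -12*r^3 + r^2*(2*t - 132) + r*(17*t - 435) + 30*t - 450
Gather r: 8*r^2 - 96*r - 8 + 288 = 8*r^2 - 96*r + 280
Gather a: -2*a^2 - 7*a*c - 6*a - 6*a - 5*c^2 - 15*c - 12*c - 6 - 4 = -2*a^2 + a*(-7*c - 12) - 5*c^2 - 27*c - 10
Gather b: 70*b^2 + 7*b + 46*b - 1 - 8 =70*b^2 + 53*b - 9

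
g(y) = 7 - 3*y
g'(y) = -3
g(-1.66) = 11.98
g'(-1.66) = -3.00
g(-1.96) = 12.88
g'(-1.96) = -3.00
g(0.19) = 6.43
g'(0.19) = -3.00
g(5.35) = -9.05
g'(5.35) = -3.00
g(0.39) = 5.83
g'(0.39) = -3.00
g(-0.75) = 9.25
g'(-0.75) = -3.00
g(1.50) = 2.50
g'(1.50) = -3.00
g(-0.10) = 7.30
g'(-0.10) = -3.00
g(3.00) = -2.00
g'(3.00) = -3.00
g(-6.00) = 25.00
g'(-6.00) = -3.00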